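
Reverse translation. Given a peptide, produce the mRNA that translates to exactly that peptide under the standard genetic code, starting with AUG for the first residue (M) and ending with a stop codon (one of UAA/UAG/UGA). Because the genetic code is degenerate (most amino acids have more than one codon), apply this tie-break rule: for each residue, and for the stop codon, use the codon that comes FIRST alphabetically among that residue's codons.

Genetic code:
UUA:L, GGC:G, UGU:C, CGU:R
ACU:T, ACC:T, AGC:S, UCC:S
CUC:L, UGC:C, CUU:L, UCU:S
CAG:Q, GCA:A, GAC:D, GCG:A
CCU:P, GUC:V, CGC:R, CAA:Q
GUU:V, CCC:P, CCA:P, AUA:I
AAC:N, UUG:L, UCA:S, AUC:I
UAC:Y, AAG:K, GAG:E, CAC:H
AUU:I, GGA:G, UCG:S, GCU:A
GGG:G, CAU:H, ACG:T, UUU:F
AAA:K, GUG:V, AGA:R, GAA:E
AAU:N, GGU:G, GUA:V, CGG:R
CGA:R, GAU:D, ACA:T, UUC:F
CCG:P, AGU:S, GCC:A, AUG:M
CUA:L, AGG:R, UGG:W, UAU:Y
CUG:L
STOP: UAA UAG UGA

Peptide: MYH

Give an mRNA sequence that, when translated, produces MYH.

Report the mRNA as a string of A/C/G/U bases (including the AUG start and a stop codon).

Answer: mRNA: AUGUACCACUAA

Derivation:
residue 1: M -> AUG (start codon)
residue 2: Y codons sorted = UAC,UAU -> pick first = UAC
residue 3: H codons sorted = CAC,CAU -> pick first = CAC
terminator: stop codons sorted = UAA,UAG,UGA -> pick first = UAA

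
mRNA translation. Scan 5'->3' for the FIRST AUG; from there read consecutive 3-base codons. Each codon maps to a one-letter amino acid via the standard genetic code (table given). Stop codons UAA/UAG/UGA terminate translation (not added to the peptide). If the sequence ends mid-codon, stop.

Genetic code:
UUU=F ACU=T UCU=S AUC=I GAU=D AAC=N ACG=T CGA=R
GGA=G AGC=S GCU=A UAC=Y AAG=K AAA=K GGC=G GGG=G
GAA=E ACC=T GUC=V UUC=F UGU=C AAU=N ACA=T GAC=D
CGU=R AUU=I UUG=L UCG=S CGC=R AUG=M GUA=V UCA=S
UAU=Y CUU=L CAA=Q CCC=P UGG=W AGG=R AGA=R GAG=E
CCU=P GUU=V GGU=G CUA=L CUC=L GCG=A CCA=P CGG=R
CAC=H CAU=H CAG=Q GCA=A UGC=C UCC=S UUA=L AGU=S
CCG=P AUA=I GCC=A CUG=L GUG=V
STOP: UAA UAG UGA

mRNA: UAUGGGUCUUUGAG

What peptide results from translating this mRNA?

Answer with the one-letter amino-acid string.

Answer: MGL

Derivation:
start AUG at pos 1
pos 1: AUG -> M; peptide=M
pos 4: GGU -> G; peptide=MG
pos 7: CUU -> L; peptide=MGL
pos 10: UGA -> STOP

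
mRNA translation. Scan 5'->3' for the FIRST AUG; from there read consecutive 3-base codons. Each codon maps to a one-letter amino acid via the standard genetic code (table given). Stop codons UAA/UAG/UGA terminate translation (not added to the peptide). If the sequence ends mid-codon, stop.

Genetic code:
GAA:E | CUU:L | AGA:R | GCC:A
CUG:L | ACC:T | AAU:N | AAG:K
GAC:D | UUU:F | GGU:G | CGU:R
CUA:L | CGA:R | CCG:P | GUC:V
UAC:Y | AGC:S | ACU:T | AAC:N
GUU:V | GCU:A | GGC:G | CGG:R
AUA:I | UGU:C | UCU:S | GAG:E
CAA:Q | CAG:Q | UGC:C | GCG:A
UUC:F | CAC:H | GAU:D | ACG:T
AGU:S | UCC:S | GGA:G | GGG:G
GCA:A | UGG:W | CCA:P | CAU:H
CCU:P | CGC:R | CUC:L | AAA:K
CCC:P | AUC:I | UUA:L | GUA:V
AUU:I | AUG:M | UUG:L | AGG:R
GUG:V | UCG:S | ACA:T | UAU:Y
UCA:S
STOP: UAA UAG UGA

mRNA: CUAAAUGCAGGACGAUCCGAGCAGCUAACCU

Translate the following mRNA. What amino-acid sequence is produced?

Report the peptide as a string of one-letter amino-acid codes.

Answer: MQDDPSS

Derivation:
start AUG at pos 4
pos 4: AUG -> M; peptide=M
pos 7: CAG -> Q; peptide=MQ
pos 10: GAC -> D; peptide=MQD
pos 13: GAU -> D; peptide=MQDD
pos 16: CCG -> P; peptide=MQDDP
pos 19: AGC -> S; peptide=MQDDPS
pos 22: AGC -> S; peptide=MQDDPSS
pos 25: UAA -> STOP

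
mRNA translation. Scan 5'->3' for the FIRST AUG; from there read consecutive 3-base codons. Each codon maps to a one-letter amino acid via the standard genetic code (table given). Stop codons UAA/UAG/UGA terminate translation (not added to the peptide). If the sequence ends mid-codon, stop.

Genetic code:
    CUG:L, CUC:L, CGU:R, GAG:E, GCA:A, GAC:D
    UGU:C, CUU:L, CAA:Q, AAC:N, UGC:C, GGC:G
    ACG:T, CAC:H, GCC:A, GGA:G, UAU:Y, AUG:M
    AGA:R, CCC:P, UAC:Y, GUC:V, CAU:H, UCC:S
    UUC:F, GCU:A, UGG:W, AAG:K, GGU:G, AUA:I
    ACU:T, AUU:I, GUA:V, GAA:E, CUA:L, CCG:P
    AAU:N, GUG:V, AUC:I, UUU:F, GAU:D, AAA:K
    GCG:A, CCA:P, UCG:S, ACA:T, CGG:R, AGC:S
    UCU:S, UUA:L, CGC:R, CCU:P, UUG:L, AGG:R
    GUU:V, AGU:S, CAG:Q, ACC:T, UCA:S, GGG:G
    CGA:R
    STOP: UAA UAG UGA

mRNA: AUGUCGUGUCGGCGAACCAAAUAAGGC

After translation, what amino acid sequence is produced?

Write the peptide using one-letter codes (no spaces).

start AUG at pos 0
pos 0: AUG -> M; peptide=M
pos 3: UCG -> S; peptide=MS
pos 6: UGU -> C; peptide=MSC
pos 9: CGG -> R; peptide=MSCR
pos 12: CGA -> R; peptide=MSCRR
pos 15: ACC -> T; peptide=MSCRRT
pos 18: AAA -> K; peptide=MSCRRTK
pos 21: UAA -> STOP

Answer: MSCRRTK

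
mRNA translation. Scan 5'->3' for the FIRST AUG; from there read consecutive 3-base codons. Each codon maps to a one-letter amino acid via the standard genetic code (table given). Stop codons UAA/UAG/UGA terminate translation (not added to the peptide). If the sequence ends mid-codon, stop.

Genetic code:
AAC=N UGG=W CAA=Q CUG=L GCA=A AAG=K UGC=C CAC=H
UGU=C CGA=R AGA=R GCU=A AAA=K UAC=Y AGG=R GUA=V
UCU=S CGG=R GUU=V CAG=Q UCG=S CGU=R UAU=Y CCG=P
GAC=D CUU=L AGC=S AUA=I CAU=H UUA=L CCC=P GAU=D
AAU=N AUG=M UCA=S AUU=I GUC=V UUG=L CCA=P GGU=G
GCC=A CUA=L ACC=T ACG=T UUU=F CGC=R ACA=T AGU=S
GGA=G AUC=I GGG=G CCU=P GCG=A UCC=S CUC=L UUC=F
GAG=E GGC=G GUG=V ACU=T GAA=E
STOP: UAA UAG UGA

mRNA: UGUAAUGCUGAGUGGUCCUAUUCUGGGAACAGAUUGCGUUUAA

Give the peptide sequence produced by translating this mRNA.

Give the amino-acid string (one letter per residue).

Answer: MLSGPILGTDCV

Derivation:
start AUG at pos 4
pos 4: AUG -> M; peptide=M
pos 7: CUG -> L; peptide=ML
pos 10: AGU -> S; peptide=MLS
pos 13: GGU -> G; peptide=MLSG
pos 16: CCU -> P; peptide=MLSGP
pos 19: AUU -> I; peptide=MLSGPI
pos 22: CUG -> L; peptide=MLSGPIL
pos 25: GGA -> G; peptide=MLSGPILG
pos 28: ACA -> T; peptide=MLSGPILGT
pos 31: GAU -> D; peptide=MLSGPILGTD
pos 34: UGC -> C; peptide=MLSGPILGTDC
pos 37: GUU -> V; peptide=MLSGPILGTDCV
pos 40: UAA -> STOP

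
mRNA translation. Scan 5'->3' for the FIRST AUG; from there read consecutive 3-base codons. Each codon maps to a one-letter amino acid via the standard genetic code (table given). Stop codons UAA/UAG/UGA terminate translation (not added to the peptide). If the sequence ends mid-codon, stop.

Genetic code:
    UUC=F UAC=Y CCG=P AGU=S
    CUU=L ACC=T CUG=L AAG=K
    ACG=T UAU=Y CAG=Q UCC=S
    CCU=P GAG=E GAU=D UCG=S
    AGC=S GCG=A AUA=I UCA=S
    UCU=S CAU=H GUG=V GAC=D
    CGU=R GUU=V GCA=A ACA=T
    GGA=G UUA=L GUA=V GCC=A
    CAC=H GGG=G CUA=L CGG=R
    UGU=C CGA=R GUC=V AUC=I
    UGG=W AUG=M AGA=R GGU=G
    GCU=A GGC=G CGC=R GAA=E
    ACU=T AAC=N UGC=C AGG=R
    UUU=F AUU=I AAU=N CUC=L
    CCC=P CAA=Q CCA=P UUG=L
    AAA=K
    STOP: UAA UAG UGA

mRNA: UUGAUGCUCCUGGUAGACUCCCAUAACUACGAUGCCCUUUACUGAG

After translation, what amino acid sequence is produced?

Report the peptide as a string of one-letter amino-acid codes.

Answer: MLLVDSHNYDALY

Derivation:
start AUG at pos 3
pos 3: AUG -> M; peptide=M
pos 6: CUC -> L; peptide=ML
pos 9: CUG -> L; peptide=MLL
pos 12: GUA -> V; peptide=MLLV
pos 15: GAC -> D; peptide=MLLVD
pos 18: UCC -> S; peptide=MLLVDS
pos 21: CAU -> H; peptide=MLLVDSH
pos 24: AAC -> N; peptide=MLLVDSHN
pos 27: UAC -> Y; peptide=MLLVDSHNY
pos 30: GAU -> D; peptide=MLLVDSHNYD
pos 33: GCC -> A; peptide=MLLVDSHNYDA
pos 36: CUU -> L; peptide=MLLVDSHNYDAL
pos 39: UAC -> Y; peptide=MLLVDSHNYDALY
pos 42: UGA -> STOP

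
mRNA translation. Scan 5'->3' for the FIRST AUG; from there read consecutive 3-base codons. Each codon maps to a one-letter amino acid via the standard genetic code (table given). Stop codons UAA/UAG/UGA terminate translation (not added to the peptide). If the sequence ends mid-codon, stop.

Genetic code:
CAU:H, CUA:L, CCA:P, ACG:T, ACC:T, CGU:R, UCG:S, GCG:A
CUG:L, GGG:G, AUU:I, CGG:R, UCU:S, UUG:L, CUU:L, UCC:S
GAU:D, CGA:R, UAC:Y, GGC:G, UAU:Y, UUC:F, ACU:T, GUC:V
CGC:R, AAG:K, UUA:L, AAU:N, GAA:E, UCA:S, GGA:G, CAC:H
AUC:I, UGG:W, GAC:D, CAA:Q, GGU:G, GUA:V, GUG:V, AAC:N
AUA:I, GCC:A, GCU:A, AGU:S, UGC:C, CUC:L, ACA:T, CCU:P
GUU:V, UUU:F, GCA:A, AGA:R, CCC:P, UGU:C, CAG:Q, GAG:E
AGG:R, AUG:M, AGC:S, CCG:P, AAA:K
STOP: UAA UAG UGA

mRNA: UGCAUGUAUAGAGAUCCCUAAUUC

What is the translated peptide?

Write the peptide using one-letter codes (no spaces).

start AUG at pos 3
pos 3: AUG -> M; peptide=M
pos 6: UAU -> Y; peptide=MY
pos 9: AGA -> R; peptide=MYR
pos 12: GAU -> D; peptide=MYRD
pos 15: CCC -> P; peptide=MYRDP
pos 18: UAA -> STOP

Answer: MYRDP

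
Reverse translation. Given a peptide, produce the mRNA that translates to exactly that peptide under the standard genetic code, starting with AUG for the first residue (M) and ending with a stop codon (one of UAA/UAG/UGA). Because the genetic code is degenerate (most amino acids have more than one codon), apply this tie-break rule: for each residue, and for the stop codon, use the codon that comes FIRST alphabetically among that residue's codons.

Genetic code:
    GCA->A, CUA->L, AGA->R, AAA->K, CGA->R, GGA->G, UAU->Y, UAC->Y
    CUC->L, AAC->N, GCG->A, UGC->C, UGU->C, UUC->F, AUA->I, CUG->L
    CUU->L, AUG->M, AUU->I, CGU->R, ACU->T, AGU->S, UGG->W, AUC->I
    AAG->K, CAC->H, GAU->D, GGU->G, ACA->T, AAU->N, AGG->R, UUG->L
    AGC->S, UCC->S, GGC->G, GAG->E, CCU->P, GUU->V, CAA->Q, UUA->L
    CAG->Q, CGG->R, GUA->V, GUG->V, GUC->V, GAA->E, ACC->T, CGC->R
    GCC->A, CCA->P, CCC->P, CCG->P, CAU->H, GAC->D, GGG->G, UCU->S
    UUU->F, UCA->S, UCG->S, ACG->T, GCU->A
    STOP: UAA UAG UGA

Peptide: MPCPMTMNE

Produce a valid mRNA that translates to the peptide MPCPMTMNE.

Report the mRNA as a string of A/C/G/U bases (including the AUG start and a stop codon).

residue 1: M -> AUG (start codon)
residue 2: P codons sorted = CCA,CCC,CCG,CCU -> pick first = CCA
residue 3: C codons sorted = UGC,UGU -> pick first = UGC
residue 4: P codons sorted = CCA,CCC,CCG,CCU -> pick first = CCA
residue 5: M -> AUG (only codon)
residue 6: T codons sorted = ACA,ACC,ACG,ACU -> pick first = ACA
residue 7: M -> AUG (only codon)
residue 8: N codons sorted = AAC,AAU -> pick first = AAC
residue 9: E codons sorted = GAA,GAG -> pick first = GAA
terminator: stop codons sorted = UAA,UAG,UGA -> pick first = UAA

Answer: mRNA: AUGCCAUGCCCAAUGACAAUGAACGAAUAA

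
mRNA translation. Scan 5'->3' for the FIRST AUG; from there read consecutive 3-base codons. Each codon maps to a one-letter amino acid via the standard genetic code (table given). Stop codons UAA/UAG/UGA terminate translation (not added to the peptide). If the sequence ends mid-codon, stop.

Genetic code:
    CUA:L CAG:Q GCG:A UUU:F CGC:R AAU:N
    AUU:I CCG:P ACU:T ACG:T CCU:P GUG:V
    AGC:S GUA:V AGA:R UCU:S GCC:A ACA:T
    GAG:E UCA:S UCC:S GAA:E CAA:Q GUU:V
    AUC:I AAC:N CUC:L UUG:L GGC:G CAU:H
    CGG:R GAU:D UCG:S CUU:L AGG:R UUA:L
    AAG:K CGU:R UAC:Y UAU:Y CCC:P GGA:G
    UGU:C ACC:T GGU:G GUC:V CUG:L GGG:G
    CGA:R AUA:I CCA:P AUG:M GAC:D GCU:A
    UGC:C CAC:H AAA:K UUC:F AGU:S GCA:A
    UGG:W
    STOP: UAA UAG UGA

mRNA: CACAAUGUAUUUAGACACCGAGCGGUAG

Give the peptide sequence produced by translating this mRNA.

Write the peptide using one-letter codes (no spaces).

Answer: MYLDTER

Derivation:
start AUG at pos 4
pos 4: AUG -> M; peptide=M
pos 7: UAU -> Y; peptide=MY
pos 10: UUA -> L; peptide=MYL
pos 13: GAC -> D; peptide=MYLD
pos 16: ACC -> T; peptide=MYLDT
pos 19: GAG -> E; peptide=MYLDTE
pos 22: CGG -> R; peptide=MYLDTER
pos 25: UAG -> STOP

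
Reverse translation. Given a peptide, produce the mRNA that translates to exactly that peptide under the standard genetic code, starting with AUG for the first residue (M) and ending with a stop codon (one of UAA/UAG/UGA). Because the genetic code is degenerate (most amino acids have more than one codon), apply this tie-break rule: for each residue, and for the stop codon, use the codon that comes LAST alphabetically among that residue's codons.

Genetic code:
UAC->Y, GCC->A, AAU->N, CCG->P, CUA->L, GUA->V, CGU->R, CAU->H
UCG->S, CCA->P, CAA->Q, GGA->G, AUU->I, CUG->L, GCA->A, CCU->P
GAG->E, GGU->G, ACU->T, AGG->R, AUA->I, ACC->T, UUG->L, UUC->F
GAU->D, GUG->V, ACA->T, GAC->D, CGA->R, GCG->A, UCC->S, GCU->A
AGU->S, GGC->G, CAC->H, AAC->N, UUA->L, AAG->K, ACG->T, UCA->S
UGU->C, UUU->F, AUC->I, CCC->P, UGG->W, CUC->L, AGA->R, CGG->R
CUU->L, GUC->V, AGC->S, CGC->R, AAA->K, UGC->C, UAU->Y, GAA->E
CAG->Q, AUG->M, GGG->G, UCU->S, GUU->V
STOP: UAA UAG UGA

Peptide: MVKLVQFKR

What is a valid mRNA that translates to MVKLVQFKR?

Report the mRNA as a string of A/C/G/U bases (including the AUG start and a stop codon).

residue 1: M -> AUG (start codon)
residue 2: V codons sorted = GUA,GUC,GUG,GUU -> pick last = GUU
residue 3: K codons sorted = AAA,AAG -> pick last = AAG
residue 4: L codons sorted = CUA,CUC,CUG,CUU,UUA,UUG -> pick last = UUG
residue 5: V codons sorted = GUA,GUC,GUG,GUU -> pick last = GUU
residue 6: Q codons sorted = CAA,CAG -> pick last = CAG
residue 7: F codons sorted = UUC,UUU -> pick last = UUU
residue 8: K codons sorted = AAA,AAG -> pick last = AAG
residue 9: R codons sorted = AGA,AGG,CGA,CGC,CGG,CGU -> pick last = CGU
terminator: stop codons sorted = UAA,UAG,UGA -> pick last = UGA

Answer: mRNA: AUGGUUAAGUUGGUUCAGUUUAAGCGUUGA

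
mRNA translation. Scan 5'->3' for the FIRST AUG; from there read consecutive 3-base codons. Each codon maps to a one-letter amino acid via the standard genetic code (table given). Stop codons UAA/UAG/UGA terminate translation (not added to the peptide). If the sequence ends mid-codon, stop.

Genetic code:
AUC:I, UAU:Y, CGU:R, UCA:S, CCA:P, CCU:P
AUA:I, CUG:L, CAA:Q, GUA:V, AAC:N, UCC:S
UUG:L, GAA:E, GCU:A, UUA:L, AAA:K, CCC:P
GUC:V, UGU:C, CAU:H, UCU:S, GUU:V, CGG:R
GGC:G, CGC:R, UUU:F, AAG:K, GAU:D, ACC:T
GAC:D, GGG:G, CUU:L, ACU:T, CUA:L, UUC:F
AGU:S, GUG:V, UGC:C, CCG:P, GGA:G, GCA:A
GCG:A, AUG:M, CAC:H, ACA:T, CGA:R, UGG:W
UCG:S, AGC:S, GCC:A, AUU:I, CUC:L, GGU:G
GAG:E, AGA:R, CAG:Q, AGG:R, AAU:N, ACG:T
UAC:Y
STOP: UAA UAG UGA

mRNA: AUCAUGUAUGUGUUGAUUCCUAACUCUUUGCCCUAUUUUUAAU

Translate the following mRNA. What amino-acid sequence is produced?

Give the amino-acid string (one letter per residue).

start AUG at pos 3
pos 3: AUG -> M; peptide=M
pos 6: UAU -> Y; peptide=MY
pos 9: GUG -> V; peptide=MYV
pos 12: UUG -> L; peptide=MYVL
pos 15: AUU -> I; peptide=MYVLI
pos 18: CCU -> P; peptide=MYVLIP
pos 21: AAC -> N; peptide=MYVLIPN
pos 24: UCU -> S; peptide=MYVLIPNS
pos 27: UUG -> L; peptide=MYVLIPNSL
pos 30: CCC -> P; peptide=MYVLIPNSLP
pos 33: UAU -> Y; peptide=MYVLIPNSLPY
pos 36: UUU -> F; peptide=MYVLIPNSLPYF
pos 39: UAA -> STOP

Answer: MYVLIPNSLPYF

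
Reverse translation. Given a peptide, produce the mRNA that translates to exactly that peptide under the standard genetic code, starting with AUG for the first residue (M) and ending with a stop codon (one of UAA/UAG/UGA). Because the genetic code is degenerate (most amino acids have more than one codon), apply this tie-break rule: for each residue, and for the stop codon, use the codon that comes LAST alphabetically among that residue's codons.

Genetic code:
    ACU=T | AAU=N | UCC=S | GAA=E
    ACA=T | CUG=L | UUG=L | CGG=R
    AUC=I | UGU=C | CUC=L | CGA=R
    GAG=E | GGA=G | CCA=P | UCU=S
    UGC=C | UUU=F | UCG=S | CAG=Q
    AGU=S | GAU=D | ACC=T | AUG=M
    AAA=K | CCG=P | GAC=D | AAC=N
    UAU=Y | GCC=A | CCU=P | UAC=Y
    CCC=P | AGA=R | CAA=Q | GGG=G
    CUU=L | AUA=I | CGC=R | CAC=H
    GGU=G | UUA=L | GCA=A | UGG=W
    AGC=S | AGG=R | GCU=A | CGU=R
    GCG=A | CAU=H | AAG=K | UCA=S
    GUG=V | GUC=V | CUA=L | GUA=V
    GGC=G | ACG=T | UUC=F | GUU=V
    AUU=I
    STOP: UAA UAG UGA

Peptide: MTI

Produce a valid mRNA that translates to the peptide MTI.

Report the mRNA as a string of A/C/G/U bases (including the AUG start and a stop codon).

residue 1: M -> AUG (start codon)
residue 2: T codons sorted = ACA,ACC,ACG,ACU -> pick last = ACU
residue 3: I codons sorted = AUA,AUC,AUU -> pick last = AUU
terminator: stop codons sorted = UAA,UAG,UGA -> pick last = UGA

Answer: mRNA: AUGACUAUUUGA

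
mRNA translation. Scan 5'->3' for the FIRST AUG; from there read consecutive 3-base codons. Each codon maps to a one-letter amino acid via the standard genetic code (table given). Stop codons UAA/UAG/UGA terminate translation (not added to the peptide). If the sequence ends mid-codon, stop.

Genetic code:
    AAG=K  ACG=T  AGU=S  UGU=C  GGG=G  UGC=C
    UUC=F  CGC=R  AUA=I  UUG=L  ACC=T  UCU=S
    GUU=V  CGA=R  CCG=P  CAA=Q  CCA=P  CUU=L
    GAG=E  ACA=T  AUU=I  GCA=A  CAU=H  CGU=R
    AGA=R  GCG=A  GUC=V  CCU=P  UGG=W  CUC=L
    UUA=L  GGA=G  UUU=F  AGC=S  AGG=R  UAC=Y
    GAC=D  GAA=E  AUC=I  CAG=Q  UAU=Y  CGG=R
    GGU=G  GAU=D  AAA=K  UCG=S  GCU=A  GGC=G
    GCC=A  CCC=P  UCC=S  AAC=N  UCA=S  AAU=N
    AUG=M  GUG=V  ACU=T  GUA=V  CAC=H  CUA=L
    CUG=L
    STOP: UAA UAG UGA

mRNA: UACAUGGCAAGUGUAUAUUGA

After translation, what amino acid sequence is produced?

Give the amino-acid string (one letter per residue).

start AUG at pos 3
pos 3: AUG -> M; peptide=M
pos 6: GCA -> A; peptide=MA
pos 9: AGU -> S; peptide=MAS
pos 12: GUA -> V; peptide=MASV
pos 15: UAU -> Y; peptide=MASVY
pos 18: UGA -> STOP

Answer: MASVY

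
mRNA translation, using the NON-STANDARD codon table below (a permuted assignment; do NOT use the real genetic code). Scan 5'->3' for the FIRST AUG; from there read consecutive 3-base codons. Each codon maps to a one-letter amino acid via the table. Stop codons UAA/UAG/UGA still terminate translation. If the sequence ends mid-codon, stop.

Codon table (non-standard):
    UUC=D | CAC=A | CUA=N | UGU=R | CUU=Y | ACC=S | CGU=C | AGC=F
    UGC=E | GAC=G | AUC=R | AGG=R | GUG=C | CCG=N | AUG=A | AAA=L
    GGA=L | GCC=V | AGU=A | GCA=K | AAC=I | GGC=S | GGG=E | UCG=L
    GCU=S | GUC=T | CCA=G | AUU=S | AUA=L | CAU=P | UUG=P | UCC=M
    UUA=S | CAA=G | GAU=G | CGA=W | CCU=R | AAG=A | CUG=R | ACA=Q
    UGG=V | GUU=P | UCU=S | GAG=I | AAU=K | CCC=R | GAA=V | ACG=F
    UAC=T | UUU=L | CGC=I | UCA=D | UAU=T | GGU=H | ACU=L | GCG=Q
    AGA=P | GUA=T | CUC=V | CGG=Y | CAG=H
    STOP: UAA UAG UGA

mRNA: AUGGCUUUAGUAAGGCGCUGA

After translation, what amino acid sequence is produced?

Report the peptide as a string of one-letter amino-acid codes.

start AUG at pos 0
pos 0: AUG -> A; peptide=A
pos 3: GCU -> S; peptide=AS
pos 6: UUA -> S; peptide=ASS
pos 9: GUA -> T; peptide=ASST
pos 12: AGG -> R; peptide=ASSTR
pos 15: CGC -> I; peptide=ASSTRI
pos 18: UGA -> STOP

Answer: ASSTRI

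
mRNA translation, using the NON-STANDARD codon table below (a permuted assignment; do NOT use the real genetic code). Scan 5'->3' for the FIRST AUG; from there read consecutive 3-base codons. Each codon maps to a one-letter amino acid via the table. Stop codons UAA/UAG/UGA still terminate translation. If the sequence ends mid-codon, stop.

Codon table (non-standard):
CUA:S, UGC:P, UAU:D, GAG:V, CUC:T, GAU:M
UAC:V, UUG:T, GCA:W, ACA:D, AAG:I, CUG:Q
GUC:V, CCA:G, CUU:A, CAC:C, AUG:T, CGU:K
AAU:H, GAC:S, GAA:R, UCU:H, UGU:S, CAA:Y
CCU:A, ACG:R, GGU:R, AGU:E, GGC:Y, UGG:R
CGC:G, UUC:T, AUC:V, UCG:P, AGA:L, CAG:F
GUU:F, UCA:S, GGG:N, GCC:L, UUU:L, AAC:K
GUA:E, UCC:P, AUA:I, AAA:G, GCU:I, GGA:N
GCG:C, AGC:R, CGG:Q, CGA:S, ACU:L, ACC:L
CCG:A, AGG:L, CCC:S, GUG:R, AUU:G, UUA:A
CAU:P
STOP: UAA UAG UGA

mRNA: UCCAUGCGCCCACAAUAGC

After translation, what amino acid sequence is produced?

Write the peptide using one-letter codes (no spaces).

start AUG at pos 3
pos 3: AUG -> T; peptide=T
pos 6: CGC -> G; peptide=TG
pos 9: CCA -> G; peptide=TGG
pos 12: CAA -> Y; peptide=TGGY
pos 15: UAG -> STOP

Answer: TGGY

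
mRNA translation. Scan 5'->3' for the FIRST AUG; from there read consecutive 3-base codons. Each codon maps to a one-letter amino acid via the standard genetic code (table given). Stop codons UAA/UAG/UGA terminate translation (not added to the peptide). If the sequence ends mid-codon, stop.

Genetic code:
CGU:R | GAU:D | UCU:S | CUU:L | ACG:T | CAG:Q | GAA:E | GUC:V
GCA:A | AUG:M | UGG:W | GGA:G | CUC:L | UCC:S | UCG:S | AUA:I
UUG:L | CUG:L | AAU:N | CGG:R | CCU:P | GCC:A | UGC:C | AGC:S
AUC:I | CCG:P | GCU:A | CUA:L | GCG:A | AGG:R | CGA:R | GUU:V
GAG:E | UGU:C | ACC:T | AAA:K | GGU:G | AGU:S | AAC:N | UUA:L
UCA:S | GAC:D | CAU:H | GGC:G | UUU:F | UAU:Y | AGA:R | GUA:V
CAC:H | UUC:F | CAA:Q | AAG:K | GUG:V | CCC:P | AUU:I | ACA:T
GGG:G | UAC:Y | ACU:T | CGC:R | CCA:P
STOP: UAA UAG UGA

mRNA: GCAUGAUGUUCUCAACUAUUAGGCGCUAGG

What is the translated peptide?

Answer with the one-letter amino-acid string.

Answer: MMFSTIRR

Derivation:
start AUG at pos 2
pos 2: AUG -> M; peptide=M
pos 5: AUG -> M; peptide=MM
pos 8: UUC -> F; peptide=MMF
pos 11: UCA -> S; peptide=MMFS
pos 14: ACU -> T; peptide=MMFST
pos 17: AUU -> I; peptide=MMFSTI
pos 20: AGG -> R; peptide=MMFSTIR
pos 23: CGC -> R; peptide=MMFSTIRR
pos 26: UAG -> STOP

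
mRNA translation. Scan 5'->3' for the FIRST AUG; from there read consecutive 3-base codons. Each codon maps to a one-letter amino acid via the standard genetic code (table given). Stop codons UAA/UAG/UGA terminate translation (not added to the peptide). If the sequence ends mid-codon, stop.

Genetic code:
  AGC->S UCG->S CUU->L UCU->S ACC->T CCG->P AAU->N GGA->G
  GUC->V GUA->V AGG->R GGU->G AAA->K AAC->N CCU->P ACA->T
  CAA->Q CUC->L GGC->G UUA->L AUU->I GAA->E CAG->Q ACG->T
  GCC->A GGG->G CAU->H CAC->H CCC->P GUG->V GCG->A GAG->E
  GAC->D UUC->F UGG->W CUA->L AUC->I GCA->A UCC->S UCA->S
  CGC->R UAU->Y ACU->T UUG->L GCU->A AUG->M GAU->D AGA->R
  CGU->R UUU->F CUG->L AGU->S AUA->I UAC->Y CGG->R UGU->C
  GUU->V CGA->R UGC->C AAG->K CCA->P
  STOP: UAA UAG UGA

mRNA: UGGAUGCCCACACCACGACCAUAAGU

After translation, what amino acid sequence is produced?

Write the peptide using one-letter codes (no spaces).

start AUG at pos 3
pos 3: AUG -> M; peptide=M
pos 6: CCC -> P; peptide=MP
pos 9: ACA -> T; peptide=MPT
pos 12: CCA -> P; peptide=MPTP
pos 15: CGA -> R; peptide=MPTPR
pos 18: CCA -> P; peptide=MPTPRP
pos 21: UAA -> STOP

Answer: MPTPRP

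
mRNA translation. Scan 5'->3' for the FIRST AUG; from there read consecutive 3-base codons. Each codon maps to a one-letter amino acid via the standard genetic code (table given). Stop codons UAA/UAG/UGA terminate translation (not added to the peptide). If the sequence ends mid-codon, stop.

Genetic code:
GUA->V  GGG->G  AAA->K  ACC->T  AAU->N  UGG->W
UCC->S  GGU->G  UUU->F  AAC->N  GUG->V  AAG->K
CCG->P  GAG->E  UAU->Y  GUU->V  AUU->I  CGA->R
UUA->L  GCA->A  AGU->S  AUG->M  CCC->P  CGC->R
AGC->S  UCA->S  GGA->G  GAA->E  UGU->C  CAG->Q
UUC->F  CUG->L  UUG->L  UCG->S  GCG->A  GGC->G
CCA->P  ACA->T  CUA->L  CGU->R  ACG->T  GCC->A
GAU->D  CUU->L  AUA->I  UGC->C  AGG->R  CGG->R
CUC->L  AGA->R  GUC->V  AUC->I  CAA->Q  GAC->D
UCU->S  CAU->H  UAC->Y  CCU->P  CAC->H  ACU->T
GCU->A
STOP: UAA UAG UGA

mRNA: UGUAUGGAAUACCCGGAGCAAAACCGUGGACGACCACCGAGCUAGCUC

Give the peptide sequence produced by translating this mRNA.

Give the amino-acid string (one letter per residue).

start AUG at pos 3
pos 3: AUG -> M; peptide=M
pos 6: GAA -> E; peptide=ME
pos 9: UAC -> Y; peptide=MEY
pos 12: CCG -> P; peptide=MEYP
pos 15: GAG -> E; peptide=MEYPE
pos 18: CAA -> Q; peptide=MEYPEQ
pos 21: AAC -> N; peptide=MEYPEQN
pos 24: CGU -> R; peptide=MEYPEQNR
pos 27: GGA -> G; peptide=MEYPEQNRG
pos 30: CGA -> R; peptide=MEYPEQNRGR
pos 33: CCA -> P; peptide=MEYPEQNRGRP
pos 36: CCG -> P; peptide=MEYPEQNRGRPP
pos 39: AGC -> S; peptide=MEYPEQNRGRPPS
pos 42: UAG -> STOP

Answer: MEYPEQNRGRPPS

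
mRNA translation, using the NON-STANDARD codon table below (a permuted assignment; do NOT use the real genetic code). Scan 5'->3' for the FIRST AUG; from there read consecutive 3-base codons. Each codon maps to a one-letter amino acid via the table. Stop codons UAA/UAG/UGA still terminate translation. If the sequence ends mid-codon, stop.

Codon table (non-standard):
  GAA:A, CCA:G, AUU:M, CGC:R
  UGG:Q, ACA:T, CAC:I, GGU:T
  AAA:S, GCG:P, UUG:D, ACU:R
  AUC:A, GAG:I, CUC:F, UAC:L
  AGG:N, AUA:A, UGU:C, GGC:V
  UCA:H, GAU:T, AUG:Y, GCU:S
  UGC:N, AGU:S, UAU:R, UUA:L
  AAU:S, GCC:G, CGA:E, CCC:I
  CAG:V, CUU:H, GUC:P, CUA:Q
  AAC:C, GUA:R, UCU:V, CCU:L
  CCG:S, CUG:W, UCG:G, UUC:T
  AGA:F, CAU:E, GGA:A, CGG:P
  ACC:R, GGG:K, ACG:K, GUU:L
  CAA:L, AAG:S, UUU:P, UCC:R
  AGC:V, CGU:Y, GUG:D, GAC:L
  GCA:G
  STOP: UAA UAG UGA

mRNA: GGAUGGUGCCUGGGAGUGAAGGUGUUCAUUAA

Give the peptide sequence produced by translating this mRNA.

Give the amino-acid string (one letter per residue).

start AUG at pos 2
pos 2: AUG -> Y; peptide=Y
pos 5: GUG -> D; peptide=YD
pos 8: CCU -> L; peptide=YDL
pos 11: GGG -> K; peptide=YDLK
pos 14: AGU -> S; peptide=YDLKS
pos 17: GAA -> A; peptide=YDLKSA
pos 20: GGU -> T; peptide=YDLKSAT
pos 23: GUU -> L; peptide=YDLKSATL
pos 26: CAU -> E; peptide=YDLKSATLE
pos 29: UAA -> STOP

Answer: YDLKSATLE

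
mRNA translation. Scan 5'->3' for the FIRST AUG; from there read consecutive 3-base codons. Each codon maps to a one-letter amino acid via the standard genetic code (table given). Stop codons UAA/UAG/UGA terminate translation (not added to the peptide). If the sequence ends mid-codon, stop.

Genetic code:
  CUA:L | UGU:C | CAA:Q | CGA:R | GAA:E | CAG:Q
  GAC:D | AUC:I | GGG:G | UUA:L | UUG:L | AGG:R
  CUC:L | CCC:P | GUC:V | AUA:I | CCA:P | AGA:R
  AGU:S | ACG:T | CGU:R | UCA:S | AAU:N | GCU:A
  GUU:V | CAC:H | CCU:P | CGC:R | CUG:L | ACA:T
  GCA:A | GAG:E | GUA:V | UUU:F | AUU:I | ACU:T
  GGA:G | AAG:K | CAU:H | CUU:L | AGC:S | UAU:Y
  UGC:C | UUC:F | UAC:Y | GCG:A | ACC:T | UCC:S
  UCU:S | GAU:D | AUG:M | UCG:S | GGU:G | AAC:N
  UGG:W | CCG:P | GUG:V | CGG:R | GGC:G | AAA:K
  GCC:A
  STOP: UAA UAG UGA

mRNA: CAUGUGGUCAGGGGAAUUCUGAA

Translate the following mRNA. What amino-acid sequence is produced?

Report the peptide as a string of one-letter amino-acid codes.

Answer: MWSGEF

Derivation:
start AUG at pos 1
pos 1: AUG -> M; peptide=M
pos 4: UGG -> W; peptide=MW
pos 7: UCA -> S; peptide=MWS
pos 10: GGG -> G; peptide=MWSG
pos 13: GAA -> E; peptide=MWSGE
pos 16: UUC -> F; peptide=MWSGEF
pos 19: UGA -> STOP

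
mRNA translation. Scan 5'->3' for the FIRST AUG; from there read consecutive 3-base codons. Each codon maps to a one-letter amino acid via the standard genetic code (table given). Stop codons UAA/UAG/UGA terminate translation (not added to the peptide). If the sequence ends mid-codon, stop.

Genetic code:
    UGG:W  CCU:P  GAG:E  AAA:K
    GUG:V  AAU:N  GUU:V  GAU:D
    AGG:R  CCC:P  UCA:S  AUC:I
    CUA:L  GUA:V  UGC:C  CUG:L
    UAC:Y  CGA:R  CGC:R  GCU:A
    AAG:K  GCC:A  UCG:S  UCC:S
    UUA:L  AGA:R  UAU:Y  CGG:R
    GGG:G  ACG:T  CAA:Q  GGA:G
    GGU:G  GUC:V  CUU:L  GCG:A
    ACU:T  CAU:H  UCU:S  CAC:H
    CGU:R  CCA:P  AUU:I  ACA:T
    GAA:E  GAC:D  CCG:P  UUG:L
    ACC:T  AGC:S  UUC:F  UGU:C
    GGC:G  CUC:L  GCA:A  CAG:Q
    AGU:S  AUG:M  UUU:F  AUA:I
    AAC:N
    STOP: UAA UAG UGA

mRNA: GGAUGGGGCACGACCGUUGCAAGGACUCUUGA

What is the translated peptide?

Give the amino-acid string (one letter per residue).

Answer: MGHDRCKDS

Derivation:
start AUG at pos 2
pos 2: AUG -> M; peptide=M
pos 5: GGG -> G; peptide=MG
pos 8: CAC -> H; peptide=MGH
pos 11: GAC -> D; peptide=MGHD
pos 14: CGU -> R; peptide=MGHDR
pos 17: UGC -> C; peptide=MGHDRC
pos 20: AAG -> K; peptide=MGHDRCK
pos 23: GAC -> D; peptide=MGHDRCKD
pos 26: UCU -> S; peptide=MGHDRCKDS
pos 29: UGA -> STOP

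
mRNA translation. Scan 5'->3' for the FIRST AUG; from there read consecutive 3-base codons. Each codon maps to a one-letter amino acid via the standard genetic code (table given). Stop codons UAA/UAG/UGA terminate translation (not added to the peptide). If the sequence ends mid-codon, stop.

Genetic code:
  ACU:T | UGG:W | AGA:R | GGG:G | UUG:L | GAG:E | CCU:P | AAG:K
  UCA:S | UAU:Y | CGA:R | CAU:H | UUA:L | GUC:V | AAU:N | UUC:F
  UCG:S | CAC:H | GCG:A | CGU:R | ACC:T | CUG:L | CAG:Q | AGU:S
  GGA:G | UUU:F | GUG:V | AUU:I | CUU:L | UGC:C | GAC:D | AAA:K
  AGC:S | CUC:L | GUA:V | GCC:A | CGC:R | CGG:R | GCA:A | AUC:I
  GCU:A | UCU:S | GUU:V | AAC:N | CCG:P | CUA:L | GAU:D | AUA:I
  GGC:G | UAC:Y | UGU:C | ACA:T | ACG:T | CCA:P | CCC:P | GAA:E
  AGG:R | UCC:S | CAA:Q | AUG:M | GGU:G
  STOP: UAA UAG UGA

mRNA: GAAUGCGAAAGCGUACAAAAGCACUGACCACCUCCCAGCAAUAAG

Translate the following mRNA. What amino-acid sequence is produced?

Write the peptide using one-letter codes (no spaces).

start AUG at pos 2
pos 2: AUG -> M; peptide=M
pos 5: CGA -> R; peptide=MR
pos 8: AAG -> K; peptide=MRK
pos 11: CGU -> R; peptide=MRKR
pos 14: ACA -> T; peptide=MRKRT
pos 17: AAA -> K; peptide=MRKRTK
pos 20: GCA -> A; peptide=MRKRTKA
pos 23: CUG -> L; peptide=MRKRTKAL
pos 26: ACC -> T; peptide=MRKRTKALT
pos 29: ACC -> T; peptide=MRKRTKALTT
pos 32: UCC -> S; peptide=MRKRTKALTTS
pos 35: CAG -> Q; peptide=MRKRTKALTTSQ
pos 38: CAA -> Q; peptide=MRKRTKALTTSQQ
pos 41: UAA -> STOP

Answer: MRKRTKALTTSQQ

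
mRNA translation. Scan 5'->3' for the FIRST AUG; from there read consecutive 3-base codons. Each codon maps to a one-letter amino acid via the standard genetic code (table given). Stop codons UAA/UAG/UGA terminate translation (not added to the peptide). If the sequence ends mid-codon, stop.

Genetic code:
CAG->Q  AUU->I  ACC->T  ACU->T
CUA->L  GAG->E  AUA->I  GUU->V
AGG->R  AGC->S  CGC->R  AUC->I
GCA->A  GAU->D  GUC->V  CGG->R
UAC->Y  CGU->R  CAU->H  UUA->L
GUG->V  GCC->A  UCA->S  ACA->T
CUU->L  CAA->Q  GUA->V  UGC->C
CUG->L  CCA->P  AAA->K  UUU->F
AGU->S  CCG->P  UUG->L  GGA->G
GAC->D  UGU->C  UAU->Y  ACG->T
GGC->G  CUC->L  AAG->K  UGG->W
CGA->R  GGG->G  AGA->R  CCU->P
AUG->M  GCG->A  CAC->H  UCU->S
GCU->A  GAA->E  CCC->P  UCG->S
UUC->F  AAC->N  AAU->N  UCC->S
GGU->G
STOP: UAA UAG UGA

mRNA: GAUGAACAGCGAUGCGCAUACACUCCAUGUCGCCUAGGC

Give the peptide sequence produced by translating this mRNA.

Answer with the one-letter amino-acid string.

start AUG at pos 1
pos 1: AUG -> M; peptide=M
pos 4: AAC -> N; peptide=MN
pos 7: AGC -> S; peptide=MNS
pos 10: GAU -> D; peptide=MNSD
pos 13: GCG -> A; peptide=MNSDA
pos 16: CAU -> H; peptide=MNSDAH
pos 19: ACA -> T; peptide=MNSDAHT
pos 22: CUC -> L; peptide=MNSDAHTL
pos 25: CAU -> H; peptide=MNSDAHTLH
pos 28: GUC -> V; peptide=MNSDAHTLHV
pos 31: GCC -> A; peptide=MNSDAHTLHVA
pos 34: UAG -> STOP

Answer: MNSDAHTLHVA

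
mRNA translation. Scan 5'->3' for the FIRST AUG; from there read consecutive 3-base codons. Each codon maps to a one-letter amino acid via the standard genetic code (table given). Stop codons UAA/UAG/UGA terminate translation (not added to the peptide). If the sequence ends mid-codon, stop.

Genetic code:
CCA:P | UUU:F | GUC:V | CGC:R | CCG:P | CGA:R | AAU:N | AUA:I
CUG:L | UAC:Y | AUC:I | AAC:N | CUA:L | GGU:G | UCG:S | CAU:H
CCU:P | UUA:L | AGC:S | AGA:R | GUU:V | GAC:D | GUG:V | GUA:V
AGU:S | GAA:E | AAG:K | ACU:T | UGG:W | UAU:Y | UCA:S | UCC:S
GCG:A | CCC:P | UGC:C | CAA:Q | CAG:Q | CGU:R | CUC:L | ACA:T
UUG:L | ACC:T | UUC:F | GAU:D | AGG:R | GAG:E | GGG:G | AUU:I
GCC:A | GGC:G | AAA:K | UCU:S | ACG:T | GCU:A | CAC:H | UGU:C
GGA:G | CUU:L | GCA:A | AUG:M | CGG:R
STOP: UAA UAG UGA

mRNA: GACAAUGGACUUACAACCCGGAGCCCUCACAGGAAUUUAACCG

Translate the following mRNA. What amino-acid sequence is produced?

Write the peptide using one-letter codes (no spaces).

Answer: MDLQPGALTGI

Derivation:
start AUG at pos 4
pos 4: AUG -> M; peptide=M
pos 7: GAC -> D; peptide=MD
pos 10: UUA -> L; peptide=MDL
pos 13: CAA -> Q; peptide=MDLQ
pos 16: CCC -> P; peptide=MDLQP
pos 19: GGA -> G; peptide=MDLQPG
pos 22: GCC -> A; peptide=MDLQPGA
pos 25: CUC -> L; peptide=MDLQPGAL
pos 28: ACA -> T; peptide=MDLQPGALT
pos 31: GGA -> G; peptide=MDLQPGALTG
pos 34: AUU -> I; peptide=MDLQPGALTGI
pos 37: UAA -> STOP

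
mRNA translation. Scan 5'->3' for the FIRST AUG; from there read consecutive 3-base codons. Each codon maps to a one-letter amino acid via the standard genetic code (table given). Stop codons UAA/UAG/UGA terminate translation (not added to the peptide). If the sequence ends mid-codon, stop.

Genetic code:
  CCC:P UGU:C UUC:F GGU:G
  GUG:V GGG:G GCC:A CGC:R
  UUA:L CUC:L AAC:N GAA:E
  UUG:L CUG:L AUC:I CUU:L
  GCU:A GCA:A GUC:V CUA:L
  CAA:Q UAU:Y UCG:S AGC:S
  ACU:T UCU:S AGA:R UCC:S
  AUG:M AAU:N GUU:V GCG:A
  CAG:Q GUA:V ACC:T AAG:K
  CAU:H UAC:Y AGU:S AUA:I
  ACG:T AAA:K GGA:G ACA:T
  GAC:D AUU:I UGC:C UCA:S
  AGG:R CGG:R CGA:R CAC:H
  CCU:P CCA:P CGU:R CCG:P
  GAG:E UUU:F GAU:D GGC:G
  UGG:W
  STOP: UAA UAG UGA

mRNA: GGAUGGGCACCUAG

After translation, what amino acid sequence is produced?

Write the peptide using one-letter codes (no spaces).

Answer: MGT

Derivation:
start AUG at pos 2
pos 2: AUG -> M; peptide=M
pos 5: GGC -> G; peptide=MG
pos 8: ACC -> T; peptide=MGT
pos 11: UAG -> STOP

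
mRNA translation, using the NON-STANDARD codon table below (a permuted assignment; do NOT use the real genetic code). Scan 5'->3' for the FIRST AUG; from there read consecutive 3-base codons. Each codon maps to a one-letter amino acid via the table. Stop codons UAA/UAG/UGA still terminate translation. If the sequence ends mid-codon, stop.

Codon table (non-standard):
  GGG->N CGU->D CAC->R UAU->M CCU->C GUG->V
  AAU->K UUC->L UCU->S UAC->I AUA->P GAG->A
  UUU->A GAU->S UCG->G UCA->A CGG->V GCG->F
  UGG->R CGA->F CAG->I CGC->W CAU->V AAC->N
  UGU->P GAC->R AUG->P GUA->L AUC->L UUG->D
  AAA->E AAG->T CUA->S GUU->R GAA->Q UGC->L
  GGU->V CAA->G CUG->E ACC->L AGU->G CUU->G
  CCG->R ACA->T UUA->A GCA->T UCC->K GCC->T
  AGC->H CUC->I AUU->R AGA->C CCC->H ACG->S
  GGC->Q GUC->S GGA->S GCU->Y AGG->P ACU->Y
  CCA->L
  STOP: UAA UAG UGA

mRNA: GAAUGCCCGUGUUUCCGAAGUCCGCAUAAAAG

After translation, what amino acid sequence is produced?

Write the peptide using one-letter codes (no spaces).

Answer: PHVARTKT

Derivation:
start AUG at pos 2
pos 2: AUG -> P; peptide=P
pos 5: CCC -> H; peptide=PH
pos 8: GUG -> V; peptide=PHV
pos 11: UUU -> A; peptide=PHVA
pos 14: CCG -> R; peptide=PHVAR
pos 17: AAG -> T; peptide=PHVART
pos 20: UCC -> K; peptide=PHVARTK
pos 23: GCA -> T; peptide=PHVARTKT
pos 26: UAA -> STOP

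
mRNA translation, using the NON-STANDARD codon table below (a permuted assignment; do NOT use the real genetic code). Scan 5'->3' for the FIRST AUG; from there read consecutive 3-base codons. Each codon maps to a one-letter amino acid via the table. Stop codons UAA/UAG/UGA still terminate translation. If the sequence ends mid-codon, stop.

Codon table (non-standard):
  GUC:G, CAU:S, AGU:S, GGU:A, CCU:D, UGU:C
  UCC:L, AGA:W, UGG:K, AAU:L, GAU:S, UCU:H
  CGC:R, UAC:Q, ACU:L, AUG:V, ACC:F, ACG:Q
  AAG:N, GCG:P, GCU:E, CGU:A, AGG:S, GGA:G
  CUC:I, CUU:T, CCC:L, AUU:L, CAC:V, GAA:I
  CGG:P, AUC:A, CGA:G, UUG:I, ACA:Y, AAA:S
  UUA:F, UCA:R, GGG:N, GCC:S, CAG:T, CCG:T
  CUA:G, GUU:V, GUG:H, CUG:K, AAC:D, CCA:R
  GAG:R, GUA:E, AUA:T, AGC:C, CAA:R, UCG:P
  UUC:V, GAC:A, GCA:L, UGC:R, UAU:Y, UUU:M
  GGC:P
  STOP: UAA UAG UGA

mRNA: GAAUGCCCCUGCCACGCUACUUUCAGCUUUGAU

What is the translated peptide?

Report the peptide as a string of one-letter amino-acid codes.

Answer: VLKRRQMTT

Derivation:
start AUG at pos 2
pos 2: AUG -> V; peptide=V
pos 5: CCC -> L; peptide=VL
pos 8: CUG -> K; peptide=VLK
pos 11: CCA -> R; peptide=VLKR
pos 14: CGC -> R; peptide=VLKRR
pos 17: UAC -> Q; peptide=VLKRRQ
pos 20: UUU -> M; peptide=VLKRRQM
pos 23: CAG -> T; peptide=VLKRRQMT
pos 26: CUU -> T; peptide=VLKRRQMTT
pos 29: UGA -> STOP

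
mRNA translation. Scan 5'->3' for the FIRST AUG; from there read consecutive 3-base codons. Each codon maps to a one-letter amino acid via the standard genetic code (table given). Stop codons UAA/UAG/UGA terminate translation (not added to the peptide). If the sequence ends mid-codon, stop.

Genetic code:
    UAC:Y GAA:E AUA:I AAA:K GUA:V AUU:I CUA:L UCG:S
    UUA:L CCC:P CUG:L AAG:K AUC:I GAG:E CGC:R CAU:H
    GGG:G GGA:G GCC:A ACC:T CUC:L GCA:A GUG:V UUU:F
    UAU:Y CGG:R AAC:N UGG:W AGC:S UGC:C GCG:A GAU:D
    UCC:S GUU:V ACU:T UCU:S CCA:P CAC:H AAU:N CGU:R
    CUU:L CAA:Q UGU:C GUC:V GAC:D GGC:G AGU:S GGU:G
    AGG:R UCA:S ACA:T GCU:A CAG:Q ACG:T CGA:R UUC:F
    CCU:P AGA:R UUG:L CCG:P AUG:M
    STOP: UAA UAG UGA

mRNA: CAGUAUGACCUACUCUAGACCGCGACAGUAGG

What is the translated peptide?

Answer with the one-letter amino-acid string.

Answer: MTYSRPRQ

Derivation:
start AUG at pos 4
pos 4: AUG -> M; peptide=M
pos 7: ACC -> T; peptide=MT
pos 10: UAC -> Y; peptide=MTY
pos 13: UCU -> S; peptide=MTYS
pos 16: AGA -> R; peptide=MTYSR
pos 19: CCG -> P; peptide=MTYSRP
pos 22: CGA -> R; peptide=MTYSRPR
pos 25: CAG -> Q; peptide=MTYSRPRQ
pos 28: UAG -> STOP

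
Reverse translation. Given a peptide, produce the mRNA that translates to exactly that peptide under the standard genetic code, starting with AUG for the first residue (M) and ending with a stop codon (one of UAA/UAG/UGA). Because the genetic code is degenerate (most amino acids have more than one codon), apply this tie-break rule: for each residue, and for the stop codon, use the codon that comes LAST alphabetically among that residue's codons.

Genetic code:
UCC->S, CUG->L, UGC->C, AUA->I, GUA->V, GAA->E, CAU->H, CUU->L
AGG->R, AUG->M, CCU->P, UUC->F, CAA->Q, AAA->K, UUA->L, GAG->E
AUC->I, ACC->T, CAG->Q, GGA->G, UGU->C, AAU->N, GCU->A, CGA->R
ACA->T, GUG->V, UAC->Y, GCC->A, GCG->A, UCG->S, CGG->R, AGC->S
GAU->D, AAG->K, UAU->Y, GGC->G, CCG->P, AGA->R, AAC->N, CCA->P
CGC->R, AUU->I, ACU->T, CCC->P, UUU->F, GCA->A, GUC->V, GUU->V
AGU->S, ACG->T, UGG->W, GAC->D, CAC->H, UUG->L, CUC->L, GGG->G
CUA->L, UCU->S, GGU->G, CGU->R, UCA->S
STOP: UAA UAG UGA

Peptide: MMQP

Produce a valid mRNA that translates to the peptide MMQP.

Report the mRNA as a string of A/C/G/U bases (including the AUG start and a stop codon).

Answer: mRNA: AUGAUGCAGCCUUGA

Derivation:
residue 1: M -> AUG (start codon)
residue 2: M -> AUG (only codon)
residue 3: Q codons sorted = CAA,CAG -> pick last = CAG
residue 4: P codons sorted = CCA,CCC,CCG,CCU -> pick last = CCU
terminator: stop codons sorted = UAA,UAG,UGA -> pick last = UGA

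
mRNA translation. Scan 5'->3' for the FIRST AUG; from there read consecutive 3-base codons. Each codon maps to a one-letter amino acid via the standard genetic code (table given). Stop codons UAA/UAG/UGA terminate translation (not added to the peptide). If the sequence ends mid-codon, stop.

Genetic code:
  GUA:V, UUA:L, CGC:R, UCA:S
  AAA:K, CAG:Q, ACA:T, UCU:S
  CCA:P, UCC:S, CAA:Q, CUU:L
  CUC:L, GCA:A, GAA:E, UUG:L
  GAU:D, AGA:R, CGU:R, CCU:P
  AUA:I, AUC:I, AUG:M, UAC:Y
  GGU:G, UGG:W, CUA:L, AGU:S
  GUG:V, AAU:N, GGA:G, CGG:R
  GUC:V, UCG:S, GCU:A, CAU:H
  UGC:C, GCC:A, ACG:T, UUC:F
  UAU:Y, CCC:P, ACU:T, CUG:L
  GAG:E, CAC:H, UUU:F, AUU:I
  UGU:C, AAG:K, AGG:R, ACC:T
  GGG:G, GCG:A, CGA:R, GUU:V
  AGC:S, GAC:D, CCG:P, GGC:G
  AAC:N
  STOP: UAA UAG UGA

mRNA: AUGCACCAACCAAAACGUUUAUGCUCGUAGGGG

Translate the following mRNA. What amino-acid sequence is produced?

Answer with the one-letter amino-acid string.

Answer: MHQPKRLCS

Derivation:
start AUG at pos 0
pos 0: AUG -> M; peptide=M
pos 3: CAC -> H; peptide=MH
pos 6: CAA -> Q; peptide=MHQ
pos 9: CCA -> P; peptide=MHQP
pos 12: AAA -> K; peptide=MHQPK
pos 15: CGU -> R; peptide=MHQPKR
pos 18: UUA -> L; peptide=MHQPKRL
pos 21: UGC -> C; peptide=MHQPKRLC
pos 24: UCG -> S; peptide=MHQPKRLCS
pos 27: UAG -> STOP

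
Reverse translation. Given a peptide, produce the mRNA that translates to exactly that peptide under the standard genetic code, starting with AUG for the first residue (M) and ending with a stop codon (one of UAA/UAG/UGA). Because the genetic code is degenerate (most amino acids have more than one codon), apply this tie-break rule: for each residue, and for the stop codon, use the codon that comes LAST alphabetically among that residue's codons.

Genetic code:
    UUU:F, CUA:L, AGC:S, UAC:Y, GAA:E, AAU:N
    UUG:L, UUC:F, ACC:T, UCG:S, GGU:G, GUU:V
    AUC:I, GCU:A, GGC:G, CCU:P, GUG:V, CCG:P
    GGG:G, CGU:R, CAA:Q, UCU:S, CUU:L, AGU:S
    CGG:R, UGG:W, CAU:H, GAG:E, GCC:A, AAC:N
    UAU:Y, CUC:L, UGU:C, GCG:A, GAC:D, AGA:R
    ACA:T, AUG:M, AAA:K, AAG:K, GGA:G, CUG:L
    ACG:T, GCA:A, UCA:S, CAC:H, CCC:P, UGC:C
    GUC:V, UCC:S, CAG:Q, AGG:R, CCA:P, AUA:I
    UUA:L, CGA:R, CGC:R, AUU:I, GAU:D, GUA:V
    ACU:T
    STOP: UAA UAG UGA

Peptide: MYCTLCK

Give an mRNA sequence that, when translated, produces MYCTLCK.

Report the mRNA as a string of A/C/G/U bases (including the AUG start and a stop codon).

residue 1: M -> AUG (start codon)
residue 2: Y codons sorted = UAC,UAU -> pick last = UAU
residue 3: C codons sorted = UGC,UGU -> pick last = UGU
residue 4: T codons sorted = ACA,ACC,ACG,ACU -> pick last = ACU
residue 5: L codons sorted = CUA,CUC,CUG,CUU,UUA,UUG -> pick last = UUG
residue 6: C codons sorted = UGC,UGU -> pick last = UGU
residue 7: K codons sorted = AAA,AAG -> pick last = AAG
terminator: stop codons sorted = UAA,UAG,UGA -> pick last = UGA

Answer: mRNA: AUGUAUUGUACUUUGUGUAAGUGA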